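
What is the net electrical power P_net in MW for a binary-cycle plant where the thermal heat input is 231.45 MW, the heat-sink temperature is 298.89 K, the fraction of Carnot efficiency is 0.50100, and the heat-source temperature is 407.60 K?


Step 1: eta = (1 - Tc/Th)*f = (1 - 298.89/407.6)*0.501 = 0.1336205
Step 2: P_net = eta * Q_in = 0.1336205 * 231.45 = 30.926 MW
P_net = 30.926 MW


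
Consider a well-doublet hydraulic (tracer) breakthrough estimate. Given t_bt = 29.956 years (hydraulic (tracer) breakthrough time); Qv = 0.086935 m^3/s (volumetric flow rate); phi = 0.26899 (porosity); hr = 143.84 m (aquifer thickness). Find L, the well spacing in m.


L = sqrt(t_bt*365.25*86400*3*Qv / (pi*hr*phi))
L = sqrt(29.956*365.25*86400*3*0.086935 / (pi*143.84*0.26899))
L = 1424.2 m


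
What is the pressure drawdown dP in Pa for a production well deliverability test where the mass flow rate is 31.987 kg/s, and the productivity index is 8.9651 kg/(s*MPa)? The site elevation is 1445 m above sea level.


dP = mdot * 1000 / PI
dP = 31.987 * 1000 / 8.9651
dP = 3567.947 kPa
Convert: 3567.947 kPa * 1000.0 = 3.5679e+06 Pa
dP = 3.5679e+06 Pa


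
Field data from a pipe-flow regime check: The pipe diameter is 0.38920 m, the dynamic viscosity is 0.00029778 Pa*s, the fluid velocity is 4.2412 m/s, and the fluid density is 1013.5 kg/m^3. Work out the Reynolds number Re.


Re = rho * vel * D / mu
Re = 1013.5 * 4.2412 * 0.38920 / 0.00029778
Re = 5.6181e+06


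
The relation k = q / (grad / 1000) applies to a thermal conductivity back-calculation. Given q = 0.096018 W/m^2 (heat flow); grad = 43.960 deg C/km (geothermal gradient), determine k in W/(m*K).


k = q / (grad / 1000)
k = 0.096018 / (43.960 / 1000)
k = 2.1842 W/(m*K)


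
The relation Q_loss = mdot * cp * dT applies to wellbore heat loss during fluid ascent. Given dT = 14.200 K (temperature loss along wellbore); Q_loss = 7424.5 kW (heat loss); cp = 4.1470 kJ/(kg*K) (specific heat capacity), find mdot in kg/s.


mdot = Q_loss / (cp * dT)
mdot = 7424.5 / (4.1470 * 14.200)
mdot = 126.08 kg/s


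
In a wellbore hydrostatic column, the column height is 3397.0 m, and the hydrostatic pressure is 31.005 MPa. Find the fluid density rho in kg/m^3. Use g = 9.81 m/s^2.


rho = P * 1e6 / (g * h)
rho = 31.005 * 1e6 / (9.81 * 3397.0)
rho = 930.39 kg/m^3


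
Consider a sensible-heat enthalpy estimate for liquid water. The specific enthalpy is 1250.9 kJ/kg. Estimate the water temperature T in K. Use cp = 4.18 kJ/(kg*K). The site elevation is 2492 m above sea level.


T = h / cp
T = 1250.9 / 4.18
T = 299.2584 deg C
Convert to K: 299.2584 + 273.15 = 572.41 K
T = 572.41 K


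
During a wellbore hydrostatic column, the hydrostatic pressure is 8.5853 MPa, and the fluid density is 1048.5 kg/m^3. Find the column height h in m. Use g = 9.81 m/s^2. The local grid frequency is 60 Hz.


h = P * 1e6 / (g * rho)
h = 8.5853 * 1e6 / (9.81 * 1048.5)
h = 834.68 m


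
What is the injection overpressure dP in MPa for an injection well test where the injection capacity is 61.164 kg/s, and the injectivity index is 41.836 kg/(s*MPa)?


dP = mdot * 1000 / II
dP = 61.164 * 1000 / 41.836
dP = 1461.994 kPa
Convert: 1461.994 kPa * 0.001 = 1.4620 MPa
dP = 1.4620 MPa


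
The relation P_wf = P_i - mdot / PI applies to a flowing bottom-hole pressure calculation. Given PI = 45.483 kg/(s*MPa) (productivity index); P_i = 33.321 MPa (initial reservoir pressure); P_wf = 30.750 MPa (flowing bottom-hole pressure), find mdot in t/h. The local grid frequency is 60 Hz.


mdot = (P_i - P_wf) * PI
mdot = (33.321 - 30.750) * 45.483
mdot = 116.9368 kg/s
Convert: 116.9368 kg/s * 3.6 = 420.97 t/h
mdot = 420.97 t/h


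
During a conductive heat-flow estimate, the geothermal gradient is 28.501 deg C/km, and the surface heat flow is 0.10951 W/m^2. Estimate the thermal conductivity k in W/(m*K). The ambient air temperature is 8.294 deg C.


k = q * 1000 / grad
k = 0.10951 * 1000 / 28.501
k = 3.8423 W/(m*K)


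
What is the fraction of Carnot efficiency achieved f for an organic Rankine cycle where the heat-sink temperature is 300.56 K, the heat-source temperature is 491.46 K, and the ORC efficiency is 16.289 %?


f = (eta_orc/100) / (1 - Tc/Th)
f = (16.289/100) / (1 - 300.56/491.46)
f = 0.41935


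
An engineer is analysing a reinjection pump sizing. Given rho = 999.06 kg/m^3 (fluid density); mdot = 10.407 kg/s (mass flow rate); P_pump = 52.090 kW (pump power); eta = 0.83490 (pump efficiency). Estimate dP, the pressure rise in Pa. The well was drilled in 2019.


dP = P_pump * rho * eta / mdot
dP = 52.090 * 999.06 * 0.83490 / 10.407
dP = 4174.984 kPa
Convert: 4174.984 kPa * 1000.0 = 4.1750e+06 Pa
dP = 4.1750e+06 Pa


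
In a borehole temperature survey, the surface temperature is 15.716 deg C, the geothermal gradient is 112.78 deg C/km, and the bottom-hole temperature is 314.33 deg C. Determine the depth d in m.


d = (T_d - T_surf) / grad * 1000
d = (314.33 - 15.716) / 112.78 * 1000
d = 2647.8 m


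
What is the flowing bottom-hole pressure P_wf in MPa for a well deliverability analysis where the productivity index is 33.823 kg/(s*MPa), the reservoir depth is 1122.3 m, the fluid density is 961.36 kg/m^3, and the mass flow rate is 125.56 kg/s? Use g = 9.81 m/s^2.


Step 1: P_i = rho*g*h/1e6 = 961.36*9.81*1122.3/1e6 = 10.58435 MPa
Step 2: P_wf = P_i - mdot/PI = 10.58435 - 125.56/33.823 = 6.8721 MPa
P_wf = 6.8721 MPa


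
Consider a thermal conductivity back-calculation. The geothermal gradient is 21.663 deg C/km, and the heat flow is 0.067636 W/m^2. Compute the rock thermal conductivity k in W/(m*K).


k = q / (grad / 1000)
k = 0.067636 / (21.663 / 1000)
k = 3.1222 W/(m*K)


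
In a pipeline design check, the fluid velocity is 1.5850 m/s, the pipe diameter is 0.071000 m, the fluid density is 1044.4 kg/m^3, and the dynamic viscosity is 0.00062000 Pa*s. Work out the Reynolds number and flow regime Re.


Step 1: Re = rho*vel*D/mu = 1044.4*1.585*0.071/0.00062 = 1.8957e+05
Step 2: Re = 1.8957e+05 > 4000, so flow is turbulent.
Re = 1.8957e+05 (turbulent)


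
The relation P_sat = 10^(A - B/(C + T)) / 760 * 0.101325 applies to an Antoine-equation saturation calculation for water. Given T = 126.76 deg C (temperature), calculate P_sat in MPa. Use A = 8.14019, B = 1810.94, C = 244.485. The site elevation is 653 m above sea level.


P_sat = 10^(A - B/(C + T)) / 760 * 0.101325
P_sat = 10^(8.14019 - 1810.94/(244.485 + 126.76)) / 760 * 0.101325
P_sat = 0.24382 MPa


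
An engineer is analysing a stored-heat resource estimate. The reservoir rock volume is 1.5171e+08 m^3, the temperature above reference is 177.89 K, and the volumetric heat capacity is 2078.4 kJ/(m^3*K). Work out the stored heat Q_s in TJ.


Q_s = Vr * rhoc * dT / 1e12
Q_s = 1.5171e+08 * 2078.4 * 177.89 / 1e12
Q_s = 56.09122 PJ
Convert: 56.09122 PJ * 1000.0 = 56091 TJ
Q_s = 56091 TJ


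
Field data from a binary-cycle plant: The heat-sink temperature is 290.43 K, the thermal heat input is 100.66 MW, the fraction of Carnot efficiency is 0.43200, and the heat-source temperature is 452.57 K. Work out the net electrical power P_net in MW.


Step 1: eta = (1 - Tc/Th)*f = (1 - 290.43/452.57)*0.432 = 0.1547705
Step 2: P_net = eta * Q_in = 0.1547705 * 100.66 = 15.579 MW
P_net = 15.579 MW


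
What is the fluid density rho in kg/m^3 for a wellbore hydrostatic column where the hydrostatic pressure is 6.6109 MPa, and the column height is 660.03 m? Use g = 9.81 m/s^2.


rho = P * 1e6 / (g * h)
rho = 6.6109 * 1e6 / (9.81 * 660.03)
rho = 1021.0 kg/m^3


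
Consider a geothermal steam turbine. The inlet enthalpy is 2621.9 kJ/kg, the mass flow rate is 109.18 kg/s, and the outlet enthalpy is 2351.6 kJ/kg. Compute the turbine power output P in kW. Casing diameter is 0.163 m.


P = mdot * (h_in - h_out) / 1000
P = 109.18 * (2621.9 - 2351.6) / 1000
P = 29.51135 MW
Convert: 29.51135 MW * 1000.0 = 29511 kW
P = 29511 kW


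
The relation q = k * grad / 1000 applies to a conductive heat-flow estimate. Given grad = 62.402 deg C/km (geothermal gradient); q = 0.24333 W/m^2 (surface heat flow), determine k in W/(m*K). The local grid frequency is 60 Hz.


k = q * 1000 / grad
k = 0.24333 * 1000 / 62.402
k = 3.8994 W/(m*K)


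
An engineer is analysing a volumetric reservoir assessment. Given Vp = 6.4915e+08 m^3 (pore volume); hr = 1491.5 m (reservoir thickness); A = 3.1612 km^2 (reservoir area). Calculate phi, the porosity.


phi = Vp / (A * 1e6 * hr)
phi = 6.4915e+08 / (3.1612 * 1e6 * 1491.5)
phi = 0.13768


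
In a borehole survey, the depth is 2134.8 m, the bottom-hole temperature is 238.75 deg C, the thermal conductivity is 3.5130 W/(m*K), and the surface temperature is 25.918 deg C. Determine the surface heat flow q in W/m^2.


Step 1: grad = (T_d - T_surf)/d * 1000 = (238.75 - 25.918)/2134.8 * 1000 = 99.69646 deg C/km
Step 2: q = k * grad / 1000 = 3.513 * 99.69646 / 1000 = 0.35023 W/m^2
q = 0.35023 W/m^2


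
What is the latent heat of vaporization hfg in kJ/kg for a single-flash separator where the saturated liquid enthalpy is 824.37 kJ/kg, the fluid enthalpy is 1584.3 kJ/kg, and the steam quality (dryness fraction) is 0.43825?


hfg = (h - hf) / x
hfg = (1584.3 - 824.37) / 0.43825
hfg = 1734.0 kJ/kg


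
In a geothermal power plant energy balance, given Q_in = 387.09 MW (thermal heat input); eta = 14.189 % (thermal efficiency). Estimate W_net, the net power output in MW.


W_net = eta / 100 * Q_in
W_net = 14.189 / 100 * 387.09
W_net = 54.924 MW


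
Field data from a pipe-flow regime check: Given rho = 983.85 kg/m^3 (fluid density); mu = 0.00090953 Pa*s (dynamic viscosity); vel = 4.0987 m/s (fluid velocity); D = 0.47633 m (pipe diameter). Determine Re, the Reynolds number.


Re = rho * vel * D / mu
Re = 983.85 * 4.0987 * 0.47633 / 0.00090953
Re = 2.1119e+06


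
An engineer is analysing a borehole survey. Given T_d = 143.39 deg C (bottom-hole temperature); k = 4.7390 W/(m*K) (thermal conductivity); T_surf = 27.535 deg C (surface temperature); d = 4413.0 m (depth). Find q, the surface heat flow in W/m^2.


Step 1: grad = (T_d - T_surf)/d * 1000 = (143.39 - 27.535)/4413.0 * 1000 = 26.25312 deg C/km
Step 2: q = k * grad / 1000 = 4.739 * 26.25312 / 1000 = 0.12441 W/m^2
q = 0.12441 W/m^2


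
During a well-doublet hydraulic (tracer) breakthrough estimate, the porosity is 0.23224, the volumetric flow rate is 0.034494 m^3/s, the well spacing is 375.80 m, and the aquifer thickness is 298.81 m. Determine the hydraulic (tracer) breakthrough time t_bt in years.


t_bt = pi * hr * phi * L^2 / (3 * Qv) / (365.25*86400)
t_bt = pi * 298.81 * 0.23224 * 375.80^2 / (3 * 0.034494) / (365.25*86400)
t_bt = 9.4282 years


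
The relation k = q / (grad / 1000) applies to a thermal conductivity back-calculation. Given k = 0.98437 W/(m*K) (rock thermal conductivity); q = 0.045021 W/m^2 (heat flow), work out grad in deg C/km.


grad = q / k * 1000
grad = 0.045021 / 0.98437 * 1000
grad = 45.736 deg C/km


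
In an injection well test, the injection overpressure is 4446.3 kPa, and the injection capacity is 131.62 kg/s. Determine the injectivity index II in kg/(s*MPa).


II = mdot * 1000 / dP
II = 131.62 * 1000 / 4446.3
II = 29.602 kg/(s*MPa)


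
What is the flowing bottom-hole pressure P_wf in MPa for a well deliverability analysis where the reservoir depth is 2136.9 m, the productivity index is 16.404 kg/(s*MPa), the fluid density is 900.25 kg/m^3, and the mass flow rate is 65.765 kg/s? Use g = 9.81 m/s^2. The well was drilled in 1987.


Step 1: P_i = rho*g*h/1e6 = 900.25*9.81*2136.9/1e6 = 18.87193 MPa
Step 2: P_wf = P_i - mdot/PI = 18.87193 - 65.765/16.404 = 14.863 MPa
P_wf = 14.863 MPa


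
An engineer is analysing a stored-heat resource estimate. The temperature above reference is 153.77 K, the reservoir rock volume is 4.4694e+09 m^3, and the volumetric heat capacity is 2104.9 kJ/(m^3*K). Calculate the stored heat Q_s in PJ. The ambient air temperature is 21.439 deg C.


Q_s = Vr * rhoc * dT / 1e12
Q_s = 4.4694e+09 * 2104.9 * 153.77 / 1e12
Q_s = 1446.6 PJ


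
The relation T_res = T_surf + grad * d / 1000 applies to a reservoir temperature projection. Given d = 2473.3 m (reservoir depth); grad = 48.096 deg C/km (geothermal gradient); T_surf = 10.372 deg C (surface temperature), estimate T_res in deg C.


T_res = T_surf + grad * d / 1000
T_res = 10.372 + 48.096 * 2473.3 / 1000
T_res = 129.33 deg C


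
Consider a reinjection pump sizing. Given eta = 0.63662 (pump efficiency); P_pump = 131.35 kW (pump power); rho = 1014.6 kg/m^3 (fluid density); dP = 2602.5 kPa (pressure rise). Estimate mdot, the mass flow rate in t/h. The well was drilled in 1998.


mdot = P_pump * rho * eta / dP
mdot = 131.35 * 1014.6 * 0.63662 / 2602.5
mdot = 32.59977 kg/s
Convert: 32.59977 kg/s * 3.6 = 117.36 t/h
mdot = 117.36 t/h


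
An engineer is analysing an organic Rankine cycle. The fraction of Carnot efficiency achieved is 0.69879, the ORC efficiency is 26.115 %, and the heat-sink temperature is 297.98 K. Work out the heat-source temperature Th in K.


Th = Tc / (1 - (eta_orc/100)/f)
Th = 297.98 / (1 - (26.115/100)/0.69879)
Th = 475.79 K


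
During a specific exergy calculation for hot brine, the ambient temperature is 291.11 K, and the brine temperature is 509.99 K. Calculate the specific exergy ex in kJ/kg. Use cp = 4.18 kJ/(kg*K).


ex = cp * ((T_b - T_0) - T_0 * ln(T_b/T_0))
ex = 4.18 * ((509.99 - 291.11) - 291.11 * ln(509.99/291.11))
ex = 232.65 kJ/kg


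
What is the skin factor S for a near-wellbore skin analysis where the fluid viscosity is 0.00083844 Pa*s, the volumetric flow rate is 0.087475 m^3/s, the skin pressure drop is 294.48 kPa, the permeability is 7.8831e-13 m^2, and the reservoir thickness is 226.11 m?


S = dP_s * 1000 * 2*pi*k*hr / (q*mu)
S = 294.48 * 1000 * 2*pi*7.8831e-13*226.11 / (0.087475*0.00083844)
S = 4.4967


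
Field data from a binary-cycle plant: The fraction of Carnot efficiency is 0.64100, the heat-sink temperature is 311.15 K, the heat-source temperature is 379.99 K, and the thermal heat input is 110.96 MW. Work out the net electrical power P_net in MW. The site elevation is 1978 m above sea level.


Step 1: eta = (1 - Tc/Th)*f = (1 - 311.15/379.99)*0.641 = 0.1161253
Step 2: P_net = eta * Q_in = 0.1161253 * 110.96 = 12.885 MW
P_net = 12.885 MW


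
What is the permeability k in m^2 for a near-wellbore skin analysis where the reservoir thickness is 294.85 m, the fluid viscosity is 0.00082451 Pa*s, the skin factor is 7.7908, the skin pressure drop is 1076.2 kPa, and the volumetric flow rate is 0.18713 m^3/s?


k = S*q*mu / (2*pi*dP_s*1000*hr)
k = 7.7908*0.18713*0.00082451 / (2*pi*1076.2*1000*294.85)
k = 6.0290e-13 m^2


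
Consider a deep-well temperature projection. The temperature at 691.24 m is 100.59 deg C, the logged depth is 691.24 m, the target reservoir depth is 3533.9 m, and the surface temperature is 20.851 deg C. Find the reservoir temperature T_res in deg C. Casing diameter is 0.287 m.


Step 1: grad = (T_d1 - T_surf)/d1 * 1000 = (100.59 - 20.851)/691.24 * 1000 = 115.3565 deg C/km
Step 2: T_res = T_surf + grad*d2/1000 = 20.851 + 115.3565*3533.9/1000 = 428.51 deg C
T_res = 428.51 deg C


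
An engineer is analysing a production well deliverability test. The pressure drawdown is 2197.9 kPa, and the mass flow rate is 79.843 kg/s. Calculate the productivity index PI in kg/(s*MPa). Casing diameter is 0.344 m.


PI = mdot * 1000 / dP
PI = 79.843 * 1000 / 2197.9
PI = 36.327 kg/(s*MPa)


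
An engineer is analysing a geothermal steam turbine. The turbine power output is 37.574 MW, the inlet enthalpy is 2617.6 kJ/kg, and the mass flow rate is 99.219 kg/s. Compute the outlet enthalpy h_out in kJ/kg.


h_out = h_in - P * 1000 / mdot
h_out = 2617.6 - 37.574 * 1000 / 99.219
h_out = 2238.9 kJ/kg


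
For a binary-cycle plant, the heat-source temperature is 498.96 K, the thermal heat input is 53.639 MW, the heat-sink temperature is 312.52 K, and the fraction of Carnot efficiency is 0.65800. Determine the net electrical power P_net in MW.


Step 1: eta = (1 - Tc/Th)*f = (1 - 312.52/498.96)*0.658 = 0.2458664
Step 2: P_net = eta * Q_in = 0.2458664 * 53.639 = 13.188 MW
P_net = 13.188 MW


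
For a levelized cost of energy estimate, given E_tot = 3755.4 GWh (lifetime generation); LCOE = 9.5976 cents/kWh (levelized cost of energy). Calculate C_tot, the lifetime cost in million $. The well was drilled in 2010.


C_tot = LCOE / 100 * E_tot
C_tot = 9.5976 / 100 * 3755.4
C_tot = 360.43 million $


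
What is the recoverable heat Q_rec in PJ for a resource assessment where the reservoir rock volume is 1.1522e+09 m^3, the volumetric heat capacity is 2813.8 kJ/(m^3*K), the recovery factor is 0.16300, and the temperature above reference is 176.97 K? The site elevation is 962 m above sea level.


Step 1: Q_s = Vr*rhoc*dT/1e12 = 1.1522e+09*2813.8*176.97/1e12 = 573.7474 PJ
Step 2: Q_rec = Q_s * RF = 573.7474 * 0.163 = 93.521 PJ
Q_rec = 93.521 PJ


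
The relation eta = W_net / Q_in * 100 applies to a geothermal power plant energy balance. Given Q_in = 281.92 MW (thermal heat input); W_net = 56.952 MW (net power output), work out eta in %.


eta = W_net / Q_in * 100
eta = 56.952 / 281.92 * 100
eta = 20.201 %


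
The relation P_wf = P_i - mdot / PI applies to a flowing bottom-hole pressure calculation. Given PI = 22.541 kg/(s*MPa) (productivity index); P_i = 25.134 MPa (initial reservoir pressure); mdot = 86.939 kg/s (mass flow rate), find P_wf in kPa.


P_wf = P_i - mdot / PI
P_wf = 25.134 - 86.939 / 22.541
P_wf = 21.27707 MPa
Convert: 21.27707 MPa * 1000.0 = 21277 kPa
P_wf = 21277 kPa


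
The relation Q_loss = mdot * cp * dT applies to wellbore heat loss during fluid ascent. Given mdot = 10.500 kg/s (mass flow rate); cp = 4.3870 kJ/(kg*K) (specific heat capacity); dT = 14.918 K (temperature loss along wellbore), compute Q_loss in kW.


Q_loss = mdot * cp * dT
Q_loss = 10.500 * 4.3870 * 14.918
Q_loss = 687.18 kW


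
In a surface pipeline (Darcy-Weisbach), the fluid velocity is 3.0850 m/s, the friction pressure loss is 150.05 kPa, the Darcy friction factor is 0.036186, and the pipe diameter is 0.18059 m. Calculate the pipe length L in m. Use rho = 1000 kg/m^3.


L = dP*1000*D / (f*rho*vel^2/2)
L = 150.05*1000*0.18059 / (0.036186*1000*3.0850^2/2)
L = 157.37 m


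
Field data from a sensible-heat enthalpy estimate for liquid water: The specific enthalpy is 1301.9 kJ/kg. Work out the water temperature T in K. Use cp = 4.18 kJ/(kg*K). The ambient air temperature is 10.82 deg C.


T = h / cp
T = 1301.9 / 4.18
T = 311.4593 deg C
Convert to K: 311.4593 + 273.15 = 584.61 K
T = 584.61 K


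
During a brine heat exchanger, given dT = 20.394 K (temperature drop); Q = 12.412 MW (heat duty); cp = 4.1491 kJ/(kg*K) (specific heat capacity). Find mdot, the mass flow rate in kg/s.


mdot = Q * 1000 / (cp * dT)
mdot = 12.412 * 1000 / (4.1491 * 20.394)
mdot = 146.68 kg/s


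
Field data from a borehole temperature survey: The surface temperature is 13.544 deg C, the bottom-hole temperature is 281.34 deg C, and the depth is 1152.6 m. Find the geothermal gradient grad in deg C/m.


grad = (T_d - T_surf) / d * 1000
grad = (281.34 - 13.544) / 1152.6 * 1000
grad = 232.3408 deg C/km
Convert: 232.3408 deg C/km * 0.001 = 0.23234 deg C/m
grad = 0.23234 deg C/m


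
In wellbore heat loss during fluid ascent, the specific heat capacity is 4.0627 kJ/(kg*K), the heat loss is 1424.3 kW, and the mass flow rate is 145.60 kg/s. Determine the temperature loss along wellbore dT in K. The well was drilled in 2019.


dT = Q_loss / (mdot * cp)
dT = 1424.3 / (145.60 * 4.0627)
dT = 2.4078 K


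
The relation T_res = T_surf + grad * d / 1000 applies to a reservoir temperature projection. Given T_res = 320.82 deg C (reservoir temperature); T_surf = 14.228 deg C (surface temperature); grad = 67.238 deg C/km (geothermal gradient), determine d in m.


d = (T_res - T_surf) / grad * 1000
d = (320.82 - 14.228) / 67.238 * 1000
d = 4559.8 m


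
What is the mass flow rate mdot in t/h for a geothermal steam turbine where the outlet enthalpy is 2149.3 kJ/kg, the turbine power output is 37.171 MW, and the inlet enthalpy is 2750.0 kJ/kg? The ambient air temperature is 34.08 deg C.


mdot = P * 1000 / (h_in - h_out)
mdot = 37.171 * 1000 / (2750.0 - 2149.3)
mdot = 61.87947 kg/s
Convert: 61.87947 kg/s * 3.6 = 222.77 t/h
mdot = 222.77 t/h


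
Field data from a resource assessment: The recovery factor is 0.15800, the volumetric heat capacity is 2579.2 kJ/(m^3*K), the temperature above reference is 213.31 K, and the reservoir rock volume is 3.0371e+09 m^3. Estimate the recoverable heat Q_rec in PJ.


Step 1: Q_s = Vr*rhoc*dT/1e12 = 3.0371e+09*2579.2*213.31/1e12 = 1670.919 PJ
Step 2: Q_rec = Q_s * RF = 1670.919 * 0.158 = 264.01 PJ
Q_rec = 264.01 PJ


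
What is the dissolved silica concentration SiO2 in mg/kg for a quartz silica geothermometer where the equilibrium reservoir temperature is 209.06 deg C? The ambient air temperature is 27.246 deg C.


SiO2 = 10^(5.19 - 1309/(T_eq + 273.15))
SiO2 = 10^(5.19 - 1309/(209.06 + 273.15))
SiO2 = 298.82 mg/kg


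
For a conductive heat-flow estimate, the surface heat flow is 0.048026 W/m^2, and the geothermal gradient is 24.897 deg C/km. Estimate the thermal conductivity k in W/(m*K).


k = q * 1000 / grad
k = 0.048026 * 1000 / 24.897
k = 1.9290 W/(m*K)


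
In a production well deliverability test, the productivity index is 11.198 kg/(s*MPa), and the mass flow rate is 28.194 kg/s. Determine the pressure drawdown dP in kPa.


dP = mdot * 1000 / PI
dP = 28.194 * 1000 / 11.198
dP = 2517.8 kPa


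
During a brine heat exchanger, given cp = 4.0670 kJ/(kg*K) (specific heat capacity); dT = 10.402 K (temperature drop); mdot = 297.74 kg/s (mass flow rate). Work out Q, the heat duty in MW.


Q = mdot * cp * dT / 1000
Q = 297.74 * 4.0670 * 10.402 / 1000
Q = 12.596 MW


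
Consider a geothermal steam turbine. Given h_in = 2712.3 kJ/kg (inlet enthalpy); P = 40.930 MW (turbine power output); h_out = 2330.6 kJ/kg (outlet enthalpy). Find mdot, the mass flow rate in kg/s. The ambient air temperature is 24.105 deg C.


mdot = P * 1000 / (h_in - h_out)
mdot = 40.930 * 1000 / (2712.3 - 2330.6)
mdot = 107.23 kg/s


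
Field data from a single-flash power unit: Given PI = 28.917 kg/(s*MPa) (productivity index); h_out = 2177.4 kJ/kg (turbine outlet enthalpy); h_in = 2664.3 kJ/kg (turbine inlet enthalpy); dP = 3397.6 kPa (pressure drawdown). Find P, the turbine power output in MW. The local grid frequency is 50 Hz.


Step 1: mdot = PI * dP / 1000 = 28.917 * 3397.6 / 1000 = 98.24840 kg/s
Step 2: P = mdot*(h_in - h_out)/1000 = 98.24840*(2664.3 - 2177.4)/1000 = 47.837 MW
P = 47.837 MW


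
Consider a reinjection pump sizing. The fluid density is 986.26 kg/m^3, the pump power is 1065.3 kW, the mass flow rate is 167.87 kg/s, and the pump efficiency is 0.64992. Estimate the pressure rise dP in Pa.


dP = P_pump * rho * eta / mdot
dP = 1065.3 * 986.26 * 0.64992 / 167.87
dP = 4067.712 kPa
Convert: 4067.712 kPa * 1000.0 = 4.0677e+06 Pa
dP = 4.0677e+06 Pa


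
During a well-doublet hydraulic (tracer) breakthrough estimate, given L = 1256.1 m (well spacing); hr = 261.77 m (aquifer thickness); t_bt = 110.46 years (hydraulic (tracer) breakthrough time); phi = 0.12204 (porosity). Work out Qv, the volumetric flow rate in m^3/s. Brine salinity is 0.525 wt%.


Qv = pi*hr*phi*L^2 / (3*t_bt*365.25*86400)
Qv = pi*261.77*0.12204*1256.1^2 / (3*110.46*365.25*86400)
Qv = 0.015142 m^3/s


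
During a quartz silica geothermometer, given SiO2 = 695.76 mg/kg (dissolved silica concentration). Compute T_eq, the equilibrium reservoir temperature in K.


T_eq = 1309 / (5.19 - log10(SiO2)) - 273.15
T_eq = 1309 / (5.19 - log10(695.76)) - 273.15
T_eq = 284.4549 deg C
Convert to K: 284.4549 + 273.15 = 557.60 K
T_eq = 557.60 K


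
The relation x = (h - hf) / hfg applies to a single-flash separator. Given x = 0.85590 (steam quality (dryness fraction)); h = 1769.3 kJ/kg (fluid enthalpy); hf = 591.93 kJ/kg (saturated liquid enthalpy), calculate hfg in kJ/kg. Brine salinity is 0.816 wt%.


hfg = (h - hf) / x
hfg = (1769.3 - 591.93) / 0.85590
hfg = 1375.6 kJ/kg


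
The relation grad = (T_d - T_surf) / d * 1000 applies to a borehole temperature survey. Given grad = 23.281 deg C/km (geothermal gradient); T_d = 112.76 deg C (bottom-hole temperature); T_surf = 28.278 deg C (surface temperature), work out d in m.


d = (T_d - T_surf) / grad * 1000
d = (112.76 - 28.278) / 23.281 * 1000
d = 3628.8 m


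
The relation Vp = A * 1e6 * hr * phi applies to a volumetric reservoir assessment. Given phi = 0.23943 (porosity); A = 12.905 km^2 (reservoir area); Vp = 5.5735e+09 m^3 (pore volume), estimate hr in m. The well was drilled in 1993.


hr = Vp / (A * 1e6 * phi)
hr = 5.5735e+09 / (12.905 * 1e6 * 0.23943)
hr = 1803.8 m


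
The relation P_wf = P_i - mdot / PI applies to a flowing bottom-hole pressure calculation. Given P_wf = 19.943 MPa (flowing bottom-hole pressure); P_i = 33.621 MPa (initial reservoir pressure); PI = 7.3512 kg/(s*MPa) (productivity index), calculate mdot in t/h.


mdot = (P_i - P_wf) * PI
mdot = (33.621 - 19.943) * 7.3512
mdot = 100.5497 kg/s
Convert: 100.5497 kg/s * 3.6 = 361.98 t/h
mdot = 361.98 t/h


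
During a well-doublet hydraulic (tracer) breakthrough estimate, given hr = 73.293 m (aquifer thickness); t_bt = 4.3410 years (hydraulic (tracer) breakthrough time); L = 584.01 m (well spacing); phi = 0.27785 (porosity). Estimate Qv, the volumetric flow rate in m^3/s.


Qv = pi*hr*phi*L^2 / (3*t_bt*365.25*86400)
Qv = pi*73.293*0.27785*584.01^2 / (3*4.3410*365.25*86400)
Qv = 0.053094 m^3/s


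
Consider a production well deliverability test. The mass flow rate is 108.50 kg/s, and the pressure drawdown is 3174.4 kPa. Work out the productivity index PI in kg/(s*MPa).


PI = mdot * 1000 / dP
PI = 108.50 * 1000 / 3174.4
PI = 34.180 kg/(s*MPa)


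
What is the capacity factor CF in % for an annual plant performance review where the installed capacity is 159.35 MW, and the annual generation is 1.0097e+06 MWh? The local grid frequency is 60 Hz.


CF = E_a / (cap * 8760) * 100
CF = 1.0097e+06 / (159.35 * 8760) * 100
CF = 72.333 %


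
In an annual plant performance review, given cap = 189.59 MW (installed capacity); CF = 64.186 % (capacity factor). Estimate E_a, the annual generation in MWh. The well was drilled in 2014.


E_a = CF / 100 * cap * 8760
E_a = 64.186 / 100 * 189.59 * 8760
E_a = 1.0660e+06 MWh


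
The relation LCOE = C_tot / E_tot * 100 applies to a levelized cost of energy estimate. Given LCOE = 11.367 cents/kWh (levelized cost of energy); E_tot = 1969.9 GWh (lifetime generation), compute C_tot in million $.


C_tot = LCOE / 100 * E_tot
C_tot = 11.367 / 100 * 1969.9
C_tot = 223.92 million $


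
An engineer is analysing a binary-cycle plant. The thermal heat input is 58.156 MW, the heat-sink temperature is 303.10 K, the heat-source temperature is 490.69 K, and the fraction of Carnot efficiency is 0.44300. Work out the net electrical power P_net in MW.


Step 1: eta = (1 - Tc/Th)*f = (1 - 303.1/490.69)*0.443 = 0.1693582
Step 2: P_net = eta * Q_in = 0.1693582 * 58.156 = 9.8492 MW
P_net = 9.8492 MW


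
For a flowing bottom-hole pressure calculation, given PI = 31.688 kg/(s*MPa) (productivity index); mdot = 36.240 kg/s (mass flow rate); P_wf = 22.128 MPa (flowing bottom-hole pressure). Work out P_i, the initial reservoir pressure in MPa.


P_i = P_wf + mdot / PI
P_i = 22.128 + 36.240 / 31.688
P_i = 23.272 MPa


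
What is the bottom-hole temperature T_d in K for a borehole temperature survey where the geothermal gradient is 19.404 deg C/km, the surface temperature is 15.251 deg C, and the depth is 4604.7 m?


T_d = T_surf + grad * d / 1000
T_d = 15.251 + 19.404 * 4604.7 / 1000
T_d = 104.6006 deg C
Convert to K: 104.6006 + 273.15 = 377.75 K
T_d = 377.75 K


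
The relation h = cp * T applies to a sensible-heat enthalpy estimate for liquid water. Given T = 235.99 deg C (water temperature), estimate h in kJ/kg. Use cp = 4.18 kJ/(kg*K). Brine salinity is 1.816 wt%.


h = cp * T
h = 4.18 * 235.99
h = 986.44 kJ/kg


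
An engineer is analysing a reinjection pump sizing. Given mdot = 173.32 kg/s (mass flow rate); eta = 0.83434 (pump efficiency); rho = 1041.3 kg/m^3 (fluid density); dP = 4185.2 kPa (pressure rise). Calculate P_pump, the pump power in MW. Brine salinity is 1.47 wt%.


P_pump = mdot * dP / (rho * eta)
P_pump = 173.32 * 4185.2 / (1041.3 * 0.83434)
P_pump = 834.9221 kW
Convert: 834.9221 kW * 0.001 = 0.83492 MW
P_pump = 0.83492 MW


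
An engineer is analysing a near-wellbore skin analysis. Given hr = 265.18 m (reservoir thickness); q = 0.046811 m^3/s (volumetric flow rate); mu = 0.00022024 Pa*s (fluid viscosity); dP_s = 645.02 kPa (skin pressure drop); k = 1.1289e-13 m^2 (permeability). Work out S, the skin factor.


S = dP_s * 1000 * 2*pi*k*hr / (q*mu)
S = 645.02 * 1000 * 2*pi*1.1289e-13*265.18 / (0.046811*0.00022024)
S = 11.768


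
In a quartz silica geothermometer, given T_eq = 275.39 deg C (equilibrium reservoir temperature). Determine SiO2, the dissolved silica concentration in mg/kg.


SiO2 = 10^(5.19 - 1309/(T_eq + 273.15))
SiO2 = 10^(5.19 - 1309/(275.39 + 273.15))
SiO2 = 636.31 mg/kg


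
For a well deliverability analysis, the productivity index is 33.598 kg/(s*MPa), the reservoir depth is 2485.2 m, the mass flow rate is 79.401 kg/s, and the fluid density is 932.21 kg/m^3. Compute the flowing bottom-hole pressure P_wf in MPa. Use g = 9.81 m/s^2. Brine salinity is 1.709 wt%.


Step 1: P_i = rho*g*h/1e6 = 932.21*9.81*2485.2/1e6 = 22.72710 MPa
Step 2: P_wf = P_i - mdot/PI = 22.72710 - 79.401/33.598 = 20.364 MPa
P_wf = 20.364 MPa


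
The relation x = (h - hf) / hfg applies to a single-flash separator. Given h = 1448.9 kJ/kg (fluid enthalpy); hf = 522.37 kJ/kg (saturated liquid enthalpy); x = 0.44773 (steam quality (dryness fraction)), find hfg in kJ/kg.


hfg = (h - hf) / x
hfg = (1448.9 - 522.37) / 0.44773
hfg = 2069.4 kJ/kg


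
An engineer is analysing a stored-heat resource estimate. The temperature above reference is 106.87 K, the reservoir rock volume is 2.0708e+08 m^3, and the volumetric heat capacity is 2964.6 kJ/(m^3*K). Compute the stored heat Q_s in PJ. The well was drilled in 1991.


Q_s = Vr * rhoc * dT / 1e12
Q_s = 2.0708e+08 * 2964.6 * 106.87 / 1e12
Q_s = 65.608 PJ


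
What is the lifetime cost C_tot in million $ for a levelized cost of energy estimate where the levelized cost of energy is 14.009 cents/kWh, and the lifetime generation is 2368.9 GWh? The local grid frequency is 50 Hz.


C_tot = LCOE / 100 * E_tot
C_tot = 14.009 / 100 * 2368.9
C_tot = 331.86 million $


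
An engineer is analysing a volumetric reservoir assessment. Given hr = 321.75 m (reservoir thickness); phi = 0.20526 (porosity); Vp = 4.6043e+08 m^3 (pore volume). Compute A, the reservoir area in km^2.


A = Vp / (1e6 * hr * phi)
A = 4.6043e+08 / (1e6 * 321.75 * 0.20526)
A = 6.9717 km^2


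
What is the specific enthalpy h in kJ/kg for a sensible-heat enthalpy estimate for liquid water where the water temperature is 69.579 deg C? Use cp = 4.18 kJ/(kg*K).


h = cp * T
h = 4.18 * 69.579
h = 290.84 kJ/kg


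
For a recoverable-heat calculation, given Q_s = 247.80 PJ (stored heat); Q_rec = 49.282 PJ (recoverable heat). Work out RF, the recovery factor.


RF = Q_rec / Q_s
RF = 49.282 / 247.80
RF = 0.19888


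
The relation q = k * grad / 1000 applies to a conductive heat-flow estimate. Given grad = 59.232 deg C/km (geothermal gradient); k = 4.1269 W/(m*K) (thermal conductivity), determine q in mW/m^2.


q = k * grad / 1000
q = 4.1269 * 59.232 / 1000
q = 0.2444445 W/m^2
Convert: 0.2444445 W/m^2 * 1000.0 = 244.44 mW/m^2
q = 244.44 mW/m^2


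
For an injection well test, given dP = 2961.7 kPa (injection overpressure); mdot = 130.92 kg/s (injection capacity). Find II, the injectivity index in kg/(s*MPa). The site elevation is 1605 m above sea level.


II = mdot * 1000 / dP
II = 130.92 * 1000 / 2961.7
II = 44.204 kg/(s*MPa)


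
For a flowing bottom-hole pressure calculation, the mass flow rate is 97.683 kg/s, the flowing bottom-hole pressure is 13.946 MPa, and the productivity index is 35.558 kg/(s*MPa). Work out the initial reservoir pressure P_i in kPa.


P_i = P_wf + mdot / PI
P_i = 13.946 + 97.683 / 35.558
P_i = 16.69315 MPa
Convert: 16.69315 MPa * 1000.0 = 16693 kPa
P_i = 16693 kPa


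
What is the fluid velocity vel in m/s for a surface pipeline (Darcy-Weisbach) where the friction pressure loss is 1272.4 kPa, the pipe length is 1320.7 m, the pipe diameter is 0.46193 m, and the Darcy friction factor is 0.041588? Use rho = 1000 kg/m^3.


vel = sqrt(dP*1000*2*D / (f*L*rho))
vel = sqrt(1272.4*1000*2*0.46193 / (0.041588*1320.7*1000))
vel = 4.6262 m/s


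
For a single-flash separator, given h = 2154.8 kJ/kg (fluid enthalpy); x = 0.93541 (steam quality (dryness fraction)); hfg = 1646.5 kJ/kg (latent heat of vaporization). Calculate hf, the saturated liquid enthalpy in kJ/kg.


hf = h - x * hfg
hf = 2154.8 - 0.93541 * 1646.5
hf = 614.65 kJ/kg


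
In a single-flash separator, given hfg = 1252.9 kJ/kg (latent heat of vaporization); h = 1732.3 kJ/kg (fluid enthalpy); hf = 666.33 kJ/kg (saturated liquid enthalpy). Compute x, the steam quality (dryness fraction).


x = (h - hf) / hfg
x = (1732.3 - 666.33) / 1252.9
x = 0.85080


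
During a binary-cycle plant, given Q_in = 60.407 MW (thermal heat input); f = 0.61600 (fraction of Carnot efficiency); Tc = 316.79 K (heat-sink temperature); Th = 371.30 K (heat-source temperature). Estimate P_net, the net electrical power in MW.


Step 1: eta = (1 - Tc/Th)*f = (1 - 316.79/371.3)*0.616 = 0.09043404
Step 2: P_net = eta * Q_in = 0.09043404 * 60.407 = 5.4628 MW
P_net = 5.4628 MW


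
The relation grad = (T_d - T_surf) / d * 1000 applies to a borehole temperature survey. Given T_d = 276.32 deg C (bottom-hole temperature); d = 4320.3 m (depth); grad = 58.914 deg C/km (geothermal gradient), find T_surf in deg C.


T_surf = T_d - grad * d / 1000
T_surf = 276.32 - 58.914 * 4320.3 / 1000
T_surf = 21.794 deg C


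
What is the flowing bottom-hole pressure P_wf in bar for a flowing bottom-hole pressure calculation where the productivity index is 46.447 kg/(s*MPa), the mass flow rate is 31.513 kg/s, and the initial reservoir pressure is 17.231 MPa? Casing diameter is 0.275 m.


P_wf = P_i - mdot / PI
P_wf = 17.231 - 31.513 / 46.447
P_wf = 16.55253 MPa
Convert: 16.55253 MPa * 10.0 = 165.53 bar
P_wf = 165.53 bar


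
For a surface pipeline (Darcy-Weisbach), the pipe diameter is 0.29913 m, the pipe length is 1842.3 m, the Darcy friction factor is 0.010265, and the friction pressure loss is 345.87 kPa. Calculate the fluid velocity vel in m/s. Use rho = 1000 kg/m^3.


vel = sqrt(dP*1000*2*D / (f*L*rho))
vel = sqrt(345.87*1000*2*0.29913 / (0.010265*1842.3*1000))
vel = 3.3078 m/s


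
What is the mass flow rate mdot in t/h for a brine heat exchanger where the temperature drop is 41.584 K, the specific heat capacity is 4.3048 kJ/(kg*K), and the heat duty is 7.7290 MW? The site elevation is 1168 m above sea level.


mdot = Q * 1000 / (cp * dT)
mdot = 7.7290 * 1000 / (4.3048 * 41.584)
mdot = 43.17617 kg/s
Convert: 43.17617 kg/s * 3.6 = 155.43 t/h
mdot = 155.43 t/h


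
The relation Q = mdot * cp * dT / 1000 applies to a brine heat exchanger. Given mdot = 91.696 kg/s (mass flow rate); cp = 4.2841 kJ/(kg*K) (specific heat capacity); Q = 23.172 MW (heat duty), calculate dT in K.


dT = Q * 1000 / (mdot * cp)
dT = 23.172 * 1000 / (91.696 * 4.2841)
dT = 58.987 K


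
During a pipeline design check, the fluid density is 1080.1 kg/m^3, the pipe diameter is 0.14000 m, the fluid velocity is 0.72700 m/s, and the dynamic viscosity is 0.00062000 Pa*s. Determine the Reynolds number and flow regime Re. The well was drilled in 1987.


Step 1: Re = rho*vel*D/mu = 1080.1*0.727*0.14/0.00062 = 1.7731e+05
Step 2: Re = 1.7731e+05 > 4000, so flow is turbulent.
Re = 1.7731e+05 (turbulent)


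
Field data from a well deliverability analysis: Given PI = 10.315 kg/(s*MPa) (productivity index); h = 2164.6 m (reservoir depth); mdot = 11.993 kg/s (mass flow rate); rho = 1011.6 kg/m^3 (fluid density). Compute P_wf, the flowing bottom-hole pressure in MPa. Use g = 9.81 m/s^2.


Step 1: P_i = rho*g*h/1e6 = 1011.6*9.81*2164.6/1e6 = 21.48105 MPa
Step 2: P_wf = P_i - mdot/PI = 21.48105 - 11.993/10.315 = 20.318 MPa
P_wf = 20.318 MPa


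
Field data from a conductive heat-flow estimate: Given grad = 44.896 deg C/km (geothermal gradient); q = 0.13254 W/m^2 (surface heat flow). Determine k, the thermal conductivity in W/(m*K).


k = q * 1000 / grad
k = 0.13254 * 1000 / 44.896
k = 2.9522 W/(m*K)


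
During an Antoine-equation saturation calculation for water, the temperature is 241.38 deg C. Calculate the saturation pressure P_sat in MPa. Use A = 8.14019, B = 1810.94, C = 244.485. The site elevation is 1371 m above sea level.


P_sat = 10^(A - B/(C + T)) / 760 * 0.101325
P_sat = 10^(8.14019 - 1810.94/(244.485 + 241.38)) / 760 * 0.101325
P_sat = 3.4502 MPa


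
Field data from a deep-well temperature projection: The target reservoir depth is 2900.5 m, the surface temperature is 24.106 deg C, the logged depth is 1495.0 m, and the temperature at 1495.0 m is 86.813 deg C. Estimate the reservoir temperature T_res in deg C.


Step 1: grad = (T_d1 - T_surf)/d1 * 1000 = (86.813 - 24.106)/1495.0 * 1000 = 41.94448 deg C/km
Step 2: T_res = T_surf + grad*d2/1000 = 24.106 + 41.94448*2900.5/1000 = 145.77 deg C
T_res = 145.77 deg C


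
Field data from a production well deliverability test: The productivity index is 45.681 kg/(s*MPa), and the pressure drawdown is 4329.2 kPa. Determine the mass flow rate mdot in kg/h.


mdot = PI * dP / 1000
mdot = 45.681 * 4329.2 / 1000
mdot = 197.7622 kg/s
Convert: 197.7622 kg/s * 3600.0 = 7.1194e+05 kg/h
mdot = 7.1194e+05 kg/h


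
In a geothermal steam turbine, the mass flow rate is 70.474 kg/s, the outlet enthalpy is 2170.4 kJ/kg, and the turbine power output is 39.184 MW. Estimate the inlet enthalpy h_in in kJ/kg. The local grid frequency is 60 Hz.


h_in = h_out + P * 1000 / mdot
h_in = 2170.4 + 39.184 * 1000 / 70.474
h_in = 2726.4 kJ/kg


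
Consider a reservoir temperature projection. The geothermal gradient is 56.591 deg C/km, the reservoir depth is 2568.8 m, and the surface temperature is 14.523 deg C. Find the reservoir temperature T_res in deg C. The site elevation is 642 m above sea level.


T_res = T_surf + grad * d / 1000
T_res = 14.523 + 56.591 * 2568.8 / 1000
T_res = 159.89 deg C


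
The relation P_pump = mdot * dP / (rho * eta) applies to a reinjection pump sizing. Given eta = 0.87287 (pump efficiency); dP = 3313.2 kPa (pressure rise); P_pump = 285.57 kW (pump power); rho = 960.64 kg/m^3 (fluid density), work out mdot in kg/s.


mdot = P_pump * rho * eta / dP
mdot = 285.57 * 960.64 * 0.87287 / 3313.2
mdot = 72.273 kg/s


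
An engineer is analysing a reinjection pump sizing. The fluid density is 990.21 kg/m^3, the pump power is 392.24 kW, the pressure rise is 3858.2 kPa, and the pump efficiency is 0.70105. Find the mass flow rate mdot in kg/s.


mdot = P_pump * rho * eta / dP
mdot = 392.24 * 990.21 * 0.70105 / 3858.2
mdot = 70.574 kg/s


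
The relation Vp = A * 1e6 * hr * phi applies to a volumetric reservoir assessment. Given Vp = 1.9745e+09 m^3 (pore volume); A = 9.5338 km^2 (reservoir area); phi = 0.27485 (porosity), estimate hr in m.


hr = Vp / (A * 1e6 * phi)
hr = 1.9745e+09 / (9.5338 * 1e6 * 0.27485)
hr = 753.52 m


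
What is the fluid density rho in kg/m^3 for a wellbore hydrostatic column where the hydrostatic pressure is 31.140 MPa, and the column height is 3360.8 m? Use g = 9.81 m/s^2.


rho = P * 1e6 / (g * h)
rho = 31.140 * 1e6 / (9.81 * 3360.8)
rho = 944.51 kg/m^3
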